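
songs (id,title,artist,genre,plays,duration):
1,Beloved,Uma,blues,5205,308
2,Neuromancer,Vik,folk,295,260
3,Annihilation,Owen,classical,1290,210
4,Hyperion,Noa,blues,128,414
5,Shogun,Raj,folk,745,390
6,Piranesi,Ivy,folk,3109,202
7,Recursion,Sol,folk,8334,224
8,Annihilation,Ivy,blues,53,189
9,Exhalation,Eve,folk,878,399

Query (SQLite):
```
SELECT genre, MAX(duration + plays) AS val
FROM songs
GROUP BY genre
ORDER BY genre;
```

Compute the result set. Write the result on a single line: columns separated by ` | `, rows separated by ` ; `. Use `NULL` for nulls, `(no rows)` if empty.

blues | 5513 ; classical | 1500 ; folk | 8558

For each row compute duration + plays.
Group by genre; take MAX of the expression per group.
  blues: ids {1, 4, 8} → MAX(duration + plays)=5513
  classical: ids {3} → MAX(duration + plays)=1500
  folk: ids {2, 5, 6, 7, 9} → MAX(duration + plays)=8558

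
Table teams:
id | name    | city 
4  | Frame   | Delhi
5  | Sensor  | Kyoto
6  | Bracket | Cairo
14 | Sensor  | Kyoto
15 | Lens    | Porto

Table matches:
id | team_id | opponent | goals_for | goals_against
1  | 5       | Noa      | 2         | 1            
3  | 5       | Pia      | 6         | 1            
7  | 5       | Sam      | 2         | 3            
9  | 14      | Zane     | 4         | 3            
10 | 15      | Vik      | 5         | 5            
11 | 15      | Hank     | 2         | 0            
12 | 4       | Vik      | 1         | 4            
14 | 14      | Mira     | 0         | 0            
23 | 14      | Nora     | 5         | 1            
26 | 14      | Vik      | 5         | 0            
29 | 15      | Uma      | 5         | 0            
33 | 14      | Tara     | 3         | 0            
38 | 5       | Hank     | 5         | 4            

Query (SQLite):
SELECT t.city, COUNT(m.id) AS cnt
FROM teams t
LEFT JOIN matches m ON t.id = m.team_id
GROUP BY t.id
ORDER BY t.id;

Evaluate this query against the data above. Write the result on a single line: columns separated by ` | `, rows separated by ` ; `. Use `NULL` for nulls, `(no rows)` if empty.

Delhi | 1 ; Kyoto | 4 ; Cairo | 0 ; Kyoto | 5 ; Porto | 3

LEFT JOIN keeps every teams row; unmatched ones get NULL for matches columns.
Group by teams.id and compute COUNT(m.id). COUNT(col) of an all-NULL group is 0.
  4: ids {12} → COUNT(m.id)=1
  5: ids {1, 3, 7, 38} → COUNT(m.id)=4
  6: ids {—} → COUNT(m.id)=0
  14: ids {9, 14, 23, 26, 33} → COUNT(m.id)=5
  15: ids {10, 11, 29} → COUNT(m.id)=3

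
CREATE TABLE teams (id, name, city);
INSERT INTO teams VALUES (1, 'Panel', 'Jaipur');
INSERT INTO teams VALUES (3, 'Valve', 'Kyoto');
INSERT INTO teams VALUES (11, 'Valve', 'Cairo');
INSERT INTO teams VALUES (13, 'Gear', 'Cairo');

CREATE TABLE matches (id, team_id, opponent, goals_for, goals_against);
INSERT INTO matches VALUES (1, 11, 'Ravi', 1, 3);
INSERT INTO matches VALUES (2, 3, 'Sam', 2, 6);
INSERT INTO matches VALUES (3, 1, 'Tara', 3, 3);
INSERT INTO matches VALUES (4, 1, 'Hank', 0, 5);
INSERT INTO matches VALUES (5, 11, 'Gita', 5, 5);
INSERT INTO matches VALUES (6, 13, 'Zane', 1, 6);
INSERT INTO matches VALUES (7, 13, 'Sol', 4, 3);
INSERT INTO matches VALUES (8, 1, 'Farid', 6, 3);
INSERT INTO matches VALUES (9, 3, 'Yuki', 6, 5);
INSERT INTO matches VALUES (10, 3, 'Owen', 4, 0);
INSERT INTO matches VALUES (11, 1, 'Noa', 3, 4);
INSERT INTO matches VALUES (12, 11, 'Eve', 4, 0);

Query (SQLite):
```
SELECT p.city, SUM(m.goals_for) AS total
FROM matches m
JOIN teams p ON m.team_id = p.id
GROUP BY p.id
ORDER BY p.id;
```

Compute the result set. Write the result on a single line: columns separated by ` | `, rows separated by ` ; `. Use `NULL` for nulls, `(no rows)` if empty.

Jaipur | 12 ; Kyoto | 12 ; Cairo | 10 ; Cairo | 5

Join each matches row to its teams via team_id.
Group joined rows by teams.id; compute SUM(m.goals_for) per group.
  1: ids {3, 4, 8, 11} → SUM(m.goals_for)=12
  3: ids {2, 9, 10} → SUM(m.goals_for)=12
  11: ids {1, 5, 12} → SUM(m.goals_for)=10
  13: ids {6, 7} → SUM(m.goals_for)=5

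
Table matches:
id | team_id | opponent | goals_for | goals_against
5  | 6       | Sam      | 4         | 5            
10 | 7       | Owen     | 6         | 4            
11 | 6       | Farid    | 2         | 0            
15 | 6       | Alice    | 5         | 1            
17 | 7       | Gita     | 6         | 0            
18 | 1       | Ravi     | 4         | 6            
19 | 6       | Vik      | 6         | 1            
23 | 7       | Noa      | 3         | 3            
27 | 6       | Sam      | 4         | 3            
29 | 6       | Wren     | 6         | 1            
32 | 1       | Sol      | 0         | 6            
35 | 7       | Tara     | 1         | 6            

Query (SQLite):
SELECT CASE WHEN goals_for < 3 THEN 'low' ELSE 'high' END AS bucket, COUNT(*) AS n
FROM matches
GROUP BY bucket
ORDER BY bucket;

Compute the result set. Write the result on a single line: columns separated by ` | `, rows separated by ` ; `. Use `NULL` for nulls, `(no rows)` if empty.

Bucket rows by goals_for < 3 → 'low' else 'high'; count each bucket.

high | 9 ; low | 3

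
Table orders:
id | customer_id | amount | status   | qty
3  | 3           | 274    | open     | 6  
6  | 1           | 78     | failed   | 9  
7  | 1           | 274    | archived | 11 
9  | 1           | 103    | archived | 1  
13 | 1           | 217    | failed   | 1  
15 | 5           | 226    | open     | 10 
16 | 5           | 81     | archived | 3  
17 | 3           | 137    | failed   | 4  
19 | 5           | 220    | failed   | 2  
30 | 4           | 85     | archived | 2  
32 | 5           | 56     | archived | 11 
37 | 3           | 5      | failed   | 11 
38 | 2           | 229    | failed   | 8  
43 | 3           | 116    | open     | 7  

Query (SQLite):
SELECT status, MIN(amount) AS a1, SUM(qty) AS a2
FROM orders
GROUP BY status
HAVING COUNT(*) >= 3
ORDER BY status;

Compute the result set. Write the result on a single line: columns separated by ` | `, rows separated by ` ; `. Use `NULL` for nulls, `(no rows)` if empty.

archived | 56 | 28 ; failed | 5 | 35 ; open | 116 | 23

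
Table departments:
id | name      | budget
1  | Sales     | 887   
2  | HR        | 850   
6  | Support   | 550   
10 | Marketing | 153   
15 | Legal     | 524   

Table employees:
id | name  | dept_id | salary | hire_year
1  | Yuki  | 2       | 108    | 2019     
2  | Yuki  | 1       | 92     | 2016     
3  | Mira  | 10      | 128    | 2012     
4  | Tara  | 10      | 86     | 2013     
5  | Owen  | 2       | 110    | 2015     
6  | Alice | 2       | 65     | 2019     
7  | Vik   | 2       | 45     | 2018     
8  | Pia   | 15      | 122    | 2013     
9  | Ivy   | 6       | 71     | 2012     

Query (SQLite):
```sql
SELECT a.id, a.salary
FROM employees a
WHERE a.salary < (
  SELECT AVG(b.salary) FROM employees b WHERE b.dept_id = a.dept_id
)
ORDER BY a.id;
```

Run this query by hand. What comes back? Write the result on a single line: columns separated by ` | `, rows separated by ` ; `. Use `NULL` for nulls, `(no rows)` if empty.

For each employees row a, compute AVG(salary) over rows sharing a.dept_id.
Keep row a if a.salary < that per-group AVG.
  dept_id=1: AVG(salary) = 92.0
  dept_id=2: AVG(salary) = 82.0
  dept_id=6: AVG(salary) = 71.0
  dept_id=10: AVG(salary) = 107.0
  dept_id=15: AVG(salary) = 122.0

4 | 86 ; 6 | 65 ; 7 | 45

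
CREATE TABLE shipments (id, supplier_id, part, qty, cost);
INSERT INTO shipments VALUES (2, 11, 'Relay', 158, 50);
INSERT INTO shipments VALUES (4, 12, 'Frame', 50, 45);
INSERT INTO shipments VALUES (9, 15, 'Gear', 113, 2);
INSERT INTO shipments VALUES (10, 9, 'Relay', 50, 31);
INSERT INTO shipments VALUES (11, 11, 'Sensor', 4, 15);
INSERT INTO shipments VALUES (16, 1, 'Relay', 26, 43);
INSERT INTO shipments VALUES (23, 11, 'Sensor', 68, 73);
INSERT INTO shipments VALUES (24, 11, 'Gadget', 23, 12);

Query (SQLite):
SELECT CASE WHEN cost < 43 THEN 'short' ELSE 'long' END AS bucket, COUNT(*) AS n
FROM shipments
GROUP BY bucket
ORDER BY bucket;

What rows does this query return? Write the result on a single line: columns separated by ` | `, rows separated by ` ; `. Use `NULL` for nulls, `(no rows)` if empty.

Bucket rows by cost < 43 → 'short' else 'long'; count each bucket.

long | 4 ; short | 4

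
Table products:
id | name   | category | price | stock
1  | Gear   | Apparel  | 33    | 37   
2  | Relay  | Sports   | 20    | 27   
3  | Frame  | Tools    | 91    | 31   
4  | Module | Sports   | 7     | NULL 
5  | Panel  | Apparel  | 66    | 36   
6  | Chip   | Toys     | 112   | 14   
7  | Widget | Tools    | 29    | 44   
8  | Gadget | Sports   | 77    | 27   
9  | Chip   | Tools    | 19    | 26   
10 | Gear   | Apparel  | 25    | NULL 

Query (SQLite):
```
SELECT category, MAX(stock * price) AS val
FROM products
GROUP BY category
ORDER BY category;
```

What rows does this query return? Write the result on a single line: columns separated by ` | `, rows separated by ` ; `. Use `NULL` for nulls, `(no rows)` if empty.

Apparel | 2376 ; Sports | 2079 ; Tools | 2821 ; Toys | 1568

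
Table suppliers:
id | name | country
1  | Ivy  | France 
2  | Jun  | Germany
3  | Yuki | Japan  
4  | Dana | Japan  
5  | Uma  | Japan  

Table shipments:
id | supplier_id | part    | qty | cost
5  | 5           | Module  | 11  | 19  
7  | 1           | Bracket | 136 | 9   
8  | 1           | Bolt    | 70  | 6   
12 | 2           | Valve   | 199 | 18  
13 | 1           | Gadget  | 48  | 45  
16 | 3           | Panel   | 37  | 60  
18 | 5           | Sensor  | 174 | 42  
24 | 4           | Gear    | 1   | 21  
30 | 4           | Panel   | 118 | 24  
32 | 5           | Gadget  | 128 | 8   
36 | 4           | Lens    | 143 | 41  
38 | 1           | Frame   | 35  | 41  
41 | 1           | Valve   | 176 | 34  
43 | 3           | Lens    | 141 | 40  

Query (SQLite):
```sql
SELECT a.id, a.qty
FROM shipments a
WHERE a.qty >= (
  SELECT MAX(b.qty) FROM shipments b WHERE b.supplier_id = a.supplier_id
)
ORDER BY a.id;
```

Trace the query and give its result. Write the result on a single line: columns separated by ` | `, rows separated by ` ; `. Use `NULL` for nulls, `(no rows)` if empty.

12 | 199 ; 18 | 174 ; 36 | 143 ; 41 | 176 ; 43 | 141

For each shipments row a, compute MAX(qty) over rows sharing a.supplier_id.
Keep row a if a.qty >= that per-group MAX.
  supplier_id=1: MAX(qty) = 176
  supplier_id=2: MAX(qty) = 199
  supplier_id=3: MAX(qty) = 141
  supplier_id=4: MAX(qty) = 143
  supplier_id=5: MAX(qty) = 174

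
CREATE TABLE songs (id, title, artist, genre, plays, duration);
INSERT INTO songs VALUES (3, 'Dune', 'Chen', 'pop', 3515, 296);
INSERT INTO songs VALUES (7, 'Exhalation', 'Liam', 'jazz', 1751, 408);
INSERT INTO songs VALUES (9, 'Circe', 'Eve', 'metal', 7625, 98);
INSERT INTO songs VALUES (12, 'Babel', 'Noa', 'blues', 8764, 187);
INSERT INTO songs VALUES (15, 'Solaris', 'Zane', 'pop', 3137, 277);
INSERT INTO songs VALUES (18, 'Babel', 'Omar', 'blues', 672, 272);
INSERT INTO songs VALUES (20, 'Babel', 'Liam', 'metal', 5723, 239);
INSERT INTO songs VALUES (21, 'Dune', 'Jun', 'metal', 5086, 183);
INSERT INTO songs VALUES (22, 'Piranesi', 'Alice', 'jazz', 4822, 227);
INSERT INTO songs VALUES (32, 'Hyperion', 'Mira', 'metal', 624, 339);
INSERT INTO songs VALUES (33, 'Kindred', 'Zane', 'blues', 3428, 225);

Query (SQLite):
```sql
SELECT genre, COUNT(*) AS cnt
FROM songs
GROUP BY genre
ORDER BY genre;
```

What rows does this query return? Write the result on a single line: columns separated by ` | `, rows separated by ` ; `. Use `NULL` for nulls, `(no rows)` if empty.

blues | 3 ; jazz | 2 ; metal | 4 ; pop | 2

Partition songs by genre; compute COUNT(*) within each group.
  blues: ids {12, 18, 33} → COUNT(*)=3
  jazz: ids {7, 22} → COUNT(*)=2
  metal: ids {9, 20, 21, 32} → COUNT(*)=4
  pop: ids {3, 15} → COUNT(*)=2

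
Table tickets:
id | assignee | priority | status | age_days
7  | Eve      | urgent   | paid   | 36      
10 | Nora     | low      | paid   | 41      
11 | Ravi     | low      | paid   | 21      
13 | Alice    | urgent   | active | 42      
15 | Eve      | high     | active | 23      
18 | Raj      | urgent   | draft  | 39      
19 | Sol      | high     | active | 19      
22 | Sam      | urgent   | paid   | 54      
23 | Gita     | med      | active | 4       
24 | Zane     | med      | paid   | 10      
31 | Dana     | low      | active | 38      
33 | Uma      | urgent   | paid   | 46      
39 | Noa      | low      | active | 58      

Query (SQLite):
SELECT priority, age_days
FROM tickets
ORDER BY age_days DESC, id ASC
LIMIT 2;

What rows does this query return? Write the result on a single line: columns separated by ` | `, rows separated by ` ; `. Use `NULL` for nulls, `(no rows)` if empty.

Sort by age_days desc, tiebreak id asc: (58, id=39), (54, id=22), (46, id=33), (42, id=13), (41, id=10) …. Take first 2.

low | 58 ; urgent | 54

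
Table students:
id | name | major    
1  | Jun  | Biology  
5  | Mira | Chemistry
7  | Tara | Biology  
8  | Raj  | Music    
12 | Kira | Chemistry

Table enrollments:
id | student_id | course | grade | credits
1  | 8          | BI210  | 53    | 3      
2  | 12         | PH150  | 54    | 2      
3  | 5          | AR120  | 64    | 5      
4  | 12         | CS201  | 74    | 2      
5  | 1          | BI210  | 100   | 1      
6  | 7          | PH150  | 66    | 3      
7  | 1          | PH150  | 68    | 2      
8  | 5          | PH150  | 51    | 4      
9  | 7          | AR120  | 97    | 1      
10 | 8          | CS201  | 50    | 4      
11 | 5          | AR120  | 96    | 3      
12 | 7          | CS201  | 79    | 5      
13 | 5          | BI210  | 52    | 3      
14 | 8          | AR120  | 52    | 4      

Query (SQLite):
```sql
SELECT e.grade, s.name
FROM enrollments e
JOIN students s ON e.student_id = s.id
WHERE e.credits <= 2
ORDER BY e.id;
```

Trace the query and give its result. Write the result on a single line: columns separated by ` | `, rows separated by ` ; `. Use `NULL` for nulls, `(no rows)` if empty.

Each enrollments row matches the students row where student_id = students.id.
Then keep rows with e.credits <= 2.

54 | Kira ; 74 | Kira ; 100 | Jun ; 68 | Jun ; 97 | Tara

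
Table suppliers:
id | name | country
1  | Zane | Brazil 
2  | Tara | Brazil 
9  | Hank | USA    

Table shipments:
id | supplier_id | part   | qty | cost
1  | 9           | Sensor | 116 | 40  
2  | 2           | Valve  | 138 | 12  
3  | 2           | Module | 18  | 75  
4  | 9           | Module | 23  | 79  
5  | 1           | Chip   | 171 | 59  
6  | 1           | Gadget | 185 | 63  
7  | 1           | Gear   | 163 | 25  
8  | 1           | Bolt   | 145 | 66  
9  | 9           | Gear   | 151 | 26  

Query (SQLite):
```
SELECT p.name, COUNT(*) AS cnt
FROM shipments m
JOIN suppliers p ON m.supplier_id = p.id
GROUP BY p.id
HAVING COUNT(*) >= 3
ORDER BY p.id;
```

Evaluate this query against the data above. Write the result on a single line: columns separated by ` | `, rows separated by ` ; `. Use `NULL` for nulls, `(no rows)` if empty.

Zane | 4 ; Hank | 3

Join each shipments row to its suppliers via supplier_id.
Group joined rows by suppliers.id; compute COUNT(*) per group.
HAVING: keep groups with count ≥ 3.
  1: ids {5, 6, 7, 8} → COUNT(*)=4
  2: ids {2, 3} → COUNT(*)=2
  9: ids {1, 4, 9} → COUNT(*)=3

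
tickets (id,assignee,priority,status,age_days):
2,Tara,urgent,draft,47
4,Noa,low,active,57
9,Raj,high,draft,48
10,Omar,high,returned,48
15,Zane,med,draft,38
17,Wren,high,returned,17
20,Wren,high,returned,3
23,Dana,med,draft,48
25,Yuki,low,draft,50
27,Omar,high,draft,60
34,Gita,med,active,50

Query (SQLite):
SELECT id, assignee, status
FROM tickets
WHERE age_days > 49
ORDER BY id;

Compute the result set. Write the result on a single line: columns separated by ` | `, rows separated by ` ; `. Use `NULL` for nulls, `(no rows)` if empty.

4 | Noa | active ; 25 | Yuki | draft ; 27 | Omar | draft ; 34 | Gita | active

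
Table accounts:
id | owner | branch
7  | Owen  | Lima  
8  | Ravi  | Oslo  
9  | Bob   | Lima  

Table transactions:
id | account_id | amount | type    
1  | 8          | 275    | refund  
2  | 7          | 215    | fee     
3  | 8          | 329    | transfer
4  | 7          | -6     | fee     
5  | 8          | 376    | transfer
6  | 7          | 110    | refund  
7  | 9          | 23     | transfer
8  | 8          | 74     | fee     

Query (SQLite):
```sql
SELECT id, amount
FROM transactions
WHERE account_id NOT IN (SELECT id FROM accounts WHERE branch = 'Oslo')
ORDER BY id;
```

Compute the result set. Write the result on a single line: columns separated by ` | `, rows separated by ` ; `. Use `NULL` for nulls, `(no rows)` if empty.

Inner query: accounts.id where branch = 'Oslo'.
Outer: keep transactions rows whose account_id is not in that set.
Inner query → {8}

2 | 215 ; 4 | -6 ; 6 | 110 ; 7 | 23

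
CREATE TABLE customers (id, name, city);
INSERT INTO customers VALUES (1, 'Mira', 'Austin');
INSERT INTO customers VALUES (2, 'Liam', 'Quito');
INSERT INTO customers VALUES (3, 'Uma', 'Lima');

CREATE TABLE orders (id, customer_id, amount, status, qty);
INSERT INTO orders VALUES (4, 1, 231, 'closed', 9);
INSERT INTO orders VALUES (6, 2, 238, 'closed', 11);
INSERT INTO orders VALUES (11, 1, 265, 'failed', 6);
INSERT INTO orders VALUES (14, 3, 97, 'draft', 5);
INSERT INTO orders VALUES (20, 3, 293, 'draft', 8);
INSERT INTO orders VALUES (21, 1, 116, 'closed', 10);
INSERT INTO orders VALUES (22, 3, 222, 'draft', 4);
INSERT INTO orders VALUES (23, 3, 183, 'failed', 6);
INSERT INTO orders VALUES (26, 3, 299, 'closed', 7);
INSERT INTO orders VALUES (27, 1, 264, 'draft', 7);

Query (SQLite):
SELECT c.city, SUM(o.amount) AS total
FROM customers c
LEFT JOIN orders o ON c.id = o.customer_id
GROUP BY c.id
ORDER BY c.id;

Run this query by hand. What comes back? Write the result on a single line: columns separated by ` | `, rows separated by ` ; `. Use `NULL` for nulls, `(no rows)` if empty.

LEFT JOIN keeps every customers row; unmatched ones get NULL for orders columns.
Group by customers.id and compute SUM(o.amount). SUM over an all-NULL group is NULL.
  1: ids {4, 11, 21, 27} → SUM(o.amount)=876
  2: ids {6} → SUM(o.amount)=238
  3: ids {14, 20, 22, 23, 26} → SUM(o.amount)=1094

Austin | 876 ; Quito | 238 ; Lima | 1094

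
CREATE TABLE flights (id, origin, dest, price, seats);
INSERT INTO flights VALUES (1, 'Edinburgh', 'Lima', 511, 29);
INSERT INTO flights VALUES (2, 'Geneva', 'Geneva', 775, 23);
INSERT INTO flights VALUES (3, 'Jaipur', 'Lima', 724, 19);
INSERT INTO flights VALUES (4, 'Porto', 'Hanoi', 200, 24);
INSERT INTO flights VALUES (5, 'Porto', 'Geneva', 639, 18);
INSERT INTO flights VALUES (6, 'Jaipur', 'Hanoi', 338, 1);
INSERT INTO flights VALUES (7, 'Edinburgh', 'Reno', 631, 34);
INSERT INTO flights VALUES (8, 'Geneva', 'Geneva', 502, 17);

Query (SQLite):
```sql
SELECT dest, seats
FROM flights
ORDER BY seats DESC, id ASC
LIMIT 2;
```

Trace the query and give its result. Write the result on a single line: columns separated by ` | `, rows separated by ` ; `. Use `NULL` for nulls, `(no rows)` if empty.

Reno | 34 ; Lima | 29

Sort by seats desc, tiebreak id asc: (34, id=7), (29, id=1), (24, id=4), (23, id=2), (19, id=3) …. Take first 2.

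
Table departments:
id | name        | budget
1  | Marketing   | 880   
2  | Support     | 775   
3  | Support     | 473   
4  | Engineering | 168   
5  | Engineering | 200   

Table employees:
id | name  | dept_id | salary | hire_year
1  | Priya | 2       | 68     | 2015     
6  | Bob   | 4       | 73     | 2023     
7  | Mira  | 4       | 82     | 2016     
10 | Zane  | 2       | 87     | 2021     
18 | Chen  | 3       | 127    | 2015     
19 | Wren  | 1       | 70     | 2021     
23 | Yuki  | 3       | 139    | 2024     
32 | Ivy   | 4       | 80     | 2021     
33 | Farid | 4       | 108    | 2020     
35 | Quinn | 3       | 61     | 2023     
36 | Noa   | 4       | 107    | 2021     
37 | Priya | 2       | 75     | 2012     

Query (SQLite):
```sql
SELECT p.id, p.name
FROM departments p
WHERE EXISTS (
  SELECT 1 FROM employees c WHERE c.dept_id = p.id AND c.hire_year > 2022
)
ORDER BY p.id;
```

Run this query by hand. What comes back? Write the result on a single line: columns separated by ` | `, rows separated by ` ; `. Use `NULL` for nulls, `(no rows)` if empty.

For each departments row, check whether any employees with matching dept_id has hire_year > 2022.
Keep rows where that is true.

3 | Support ; 4 | Engineering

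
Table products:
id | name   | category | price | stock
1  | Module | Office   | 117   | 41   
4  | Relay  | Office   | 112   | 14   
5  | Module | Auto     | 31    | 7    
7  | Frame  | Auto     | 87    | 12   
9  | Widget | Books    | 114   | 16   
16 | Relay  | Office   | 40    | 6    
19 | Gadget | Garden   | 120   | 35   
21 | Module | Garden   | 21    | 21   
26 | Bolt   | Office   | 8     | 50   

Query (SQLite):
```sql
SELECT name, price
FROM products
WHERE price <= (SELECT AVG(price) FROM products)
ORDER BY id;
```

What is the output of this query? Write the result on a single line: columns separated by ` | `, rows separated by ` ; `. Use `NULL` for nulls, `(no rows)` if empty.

Module | 31 ; Relay | 40 ; Module | 21 ; Bolt | 8

Scalar subquery: AVG(price) over all products rows = 72.222222 (≈; comparison uses full precision).
Keep rows where price <= that value.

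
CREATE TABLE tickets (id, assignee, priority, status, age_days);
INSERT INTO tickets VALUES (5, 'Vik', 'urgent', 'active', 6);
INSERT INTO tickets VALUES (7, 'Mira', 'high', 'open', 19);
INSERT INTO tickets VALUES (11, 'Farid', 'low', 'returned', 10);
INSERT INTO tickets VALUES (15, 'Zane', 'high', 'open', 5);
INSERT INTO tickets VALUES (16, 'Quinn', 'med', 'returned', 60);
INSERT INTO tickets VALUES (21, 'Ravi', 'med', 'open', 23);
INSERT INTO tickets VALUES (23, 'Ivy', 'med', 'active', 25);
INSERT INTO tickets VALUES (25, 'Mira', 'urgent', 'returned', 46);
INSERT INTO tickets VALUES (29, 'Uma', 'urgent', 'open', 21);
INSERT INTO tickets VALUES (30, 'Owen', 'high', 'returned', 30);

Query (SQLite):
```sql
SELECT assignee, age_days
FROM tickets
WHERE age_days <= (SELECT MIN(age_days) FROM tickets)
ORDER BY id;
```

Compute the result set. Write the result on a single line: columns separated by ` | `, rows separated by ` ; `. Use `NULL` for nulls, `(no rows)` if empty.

Scalar subquery: MIN(age_days) over all tickets rows = 5.
Keep rows where age_days <= that value.

Zane | 5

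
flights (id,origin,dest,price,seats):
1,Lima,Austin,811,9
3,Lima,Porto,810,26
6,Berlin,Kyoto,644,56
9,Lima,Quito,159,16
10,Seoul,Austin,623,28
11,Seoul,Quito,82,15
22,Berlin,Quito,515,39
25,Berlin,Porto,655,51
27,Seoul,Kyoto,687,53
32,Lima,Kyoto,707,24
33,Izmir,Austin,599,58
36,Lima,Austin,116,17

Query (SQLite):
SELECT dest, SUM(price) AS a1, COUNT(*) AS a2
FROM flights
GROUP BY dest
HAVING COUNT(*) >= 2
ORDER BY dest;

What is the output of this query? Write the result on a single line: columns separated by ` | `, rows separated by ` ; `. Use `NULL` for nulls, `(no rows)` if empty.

Austin | 2149 | 4 ; Kyoto | 2038 | 3 ; Porto | 1465 | 2 ; Quito | 756 | 3

Group flights by dest.
Per group compute: SUM(price), COUNT(*).
HAVING: drop groups with fewer than 2 rows.
  Austin: ids {1, 10, 33, 36} → SUM(price)=2149, COUNT(*)=4
  Kyoto: ids {6, 27, 32} → SUM(price)=2038, COUNT(*)=3
  Porto: ids {3, 25} → SUM(price)=1465, COUNT(*)=2
  Quito: ids {9, 11, 22} → SUM(price)=756, COUNT(*)=3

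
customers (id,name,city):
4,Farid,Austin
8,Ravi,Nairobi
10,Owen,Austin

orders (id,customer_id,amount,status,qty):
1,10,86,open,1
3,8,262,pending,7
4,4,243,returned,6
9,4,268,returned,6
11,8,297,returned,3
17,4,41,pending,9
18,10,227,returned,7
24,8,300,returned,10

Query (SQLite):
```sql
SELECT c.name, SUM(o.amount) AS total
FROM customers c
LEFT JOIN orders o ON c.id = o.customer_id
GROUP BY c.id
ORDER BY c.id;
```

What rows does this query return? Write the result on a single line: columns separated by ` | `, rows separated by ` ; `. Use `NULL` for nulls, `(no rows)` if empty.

Farid | 552 ; Ravi | 859 ; Owen | 313

LEFT JOIN keeps every customers row; unmatched ones get NULL for orders columns.
Group by customers.id and compute SUM(o.amount). SUM over an all-NULL group is NULL.
  4: ids {4, 9, 17} → SUM(o.amount)=552
  8: ids {3, 11, 24} → SUM(o.amount)=859
  10: ids {1, 18} → SUM(o.amount)=313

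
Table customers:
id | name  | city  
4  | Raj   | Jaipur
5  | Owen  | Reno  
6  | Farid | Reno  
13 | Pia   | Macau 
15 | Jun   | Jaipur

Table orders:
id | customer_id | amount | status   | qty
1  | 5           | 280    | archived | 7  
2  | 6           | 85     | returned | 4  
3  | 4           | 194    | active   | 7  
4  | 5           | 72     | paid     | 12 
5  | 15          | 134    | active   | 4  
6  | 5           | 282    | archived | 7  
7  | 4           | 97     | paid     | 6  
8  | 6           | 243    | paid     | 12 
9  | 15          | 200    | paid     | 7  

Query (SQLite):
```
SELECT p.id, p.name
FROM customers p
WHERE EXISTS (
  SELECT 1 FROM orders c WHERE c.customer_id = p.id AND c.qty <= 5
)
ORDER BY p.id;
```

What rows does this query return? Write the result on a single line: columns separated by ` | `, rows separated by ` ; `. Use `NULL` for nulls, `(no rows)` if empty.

6 | Farid ; 15 | Jun

For each customers row, check whether any orders with matching customer_id has qty <= 5.
Keep rows where that is true.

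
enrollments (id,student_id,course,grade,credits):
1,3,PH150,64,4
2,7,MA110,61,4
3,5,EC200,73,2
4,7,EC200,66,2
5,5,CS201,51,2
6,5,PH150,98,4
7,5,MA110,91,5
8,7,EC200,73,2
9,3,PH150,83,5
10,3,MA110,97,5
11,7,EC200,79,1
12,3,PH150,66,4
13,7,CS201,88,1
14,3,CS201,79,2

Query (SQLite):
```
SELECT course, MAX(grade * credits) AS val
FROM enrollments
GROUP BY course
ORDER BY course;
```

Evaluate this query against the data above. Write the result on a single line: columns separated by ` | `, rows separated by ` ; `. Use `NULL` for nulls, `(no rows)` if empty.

CS201 | 158 ; EC200 | 146 ; MA110 | 485 ; PH150 | 415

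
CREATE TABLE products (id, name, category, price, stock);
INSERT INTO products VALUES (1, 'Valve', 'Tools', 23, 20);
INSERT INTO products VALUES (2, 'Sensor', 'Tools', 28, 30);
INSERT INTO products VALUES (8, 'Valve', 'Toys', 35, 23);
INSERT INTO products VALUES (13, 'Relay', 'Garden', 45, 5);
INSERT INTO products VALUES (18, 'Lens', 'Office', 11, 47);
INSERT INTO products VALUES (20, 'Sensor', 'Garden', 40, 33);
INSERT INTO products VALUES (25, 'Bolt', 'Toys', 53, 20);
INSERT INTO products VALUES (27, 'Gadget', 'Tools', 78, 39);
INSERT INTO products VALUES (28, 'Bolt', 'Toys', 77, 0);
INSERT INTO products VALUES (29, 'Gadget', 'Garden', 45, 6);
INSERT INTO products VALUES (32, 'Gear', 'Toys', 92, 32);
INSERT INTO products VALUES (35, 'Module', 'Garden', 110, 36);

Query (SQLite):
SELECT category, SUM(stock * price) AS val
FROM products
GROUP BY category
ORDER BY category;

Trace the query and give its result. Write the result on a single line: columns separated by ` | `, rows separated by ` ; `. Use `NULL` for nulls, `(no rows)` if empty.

Garden | 5775 ; Office | 517 ; Tools | 4342 ; Toys | 4809

For each row compute stock * price.
Group by category; take SUM of the expression per group.
  Garden: ids {13, 20, 29, 35} → SUM(stock * price)=5775
  Office: ids {18} → SUM(stock * price)=517
  Tools: ids {1, 2, 27} → SUM(stock * price)=4342
  Toys: ids {8, 25, 28, 32} → SUM(stock * price)=4809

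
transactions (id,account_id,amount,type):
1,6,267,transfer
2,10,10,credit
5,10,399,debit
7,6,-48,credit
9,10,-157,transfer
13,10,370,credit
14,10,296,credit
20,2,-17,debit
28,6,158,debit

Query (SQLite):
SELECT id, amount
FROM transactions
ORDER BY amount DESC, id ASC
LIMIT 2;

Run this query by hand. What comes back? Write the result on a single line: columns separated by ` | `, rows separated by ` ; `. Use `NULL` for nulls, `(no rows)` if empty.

5 | 399 ; 13 | 370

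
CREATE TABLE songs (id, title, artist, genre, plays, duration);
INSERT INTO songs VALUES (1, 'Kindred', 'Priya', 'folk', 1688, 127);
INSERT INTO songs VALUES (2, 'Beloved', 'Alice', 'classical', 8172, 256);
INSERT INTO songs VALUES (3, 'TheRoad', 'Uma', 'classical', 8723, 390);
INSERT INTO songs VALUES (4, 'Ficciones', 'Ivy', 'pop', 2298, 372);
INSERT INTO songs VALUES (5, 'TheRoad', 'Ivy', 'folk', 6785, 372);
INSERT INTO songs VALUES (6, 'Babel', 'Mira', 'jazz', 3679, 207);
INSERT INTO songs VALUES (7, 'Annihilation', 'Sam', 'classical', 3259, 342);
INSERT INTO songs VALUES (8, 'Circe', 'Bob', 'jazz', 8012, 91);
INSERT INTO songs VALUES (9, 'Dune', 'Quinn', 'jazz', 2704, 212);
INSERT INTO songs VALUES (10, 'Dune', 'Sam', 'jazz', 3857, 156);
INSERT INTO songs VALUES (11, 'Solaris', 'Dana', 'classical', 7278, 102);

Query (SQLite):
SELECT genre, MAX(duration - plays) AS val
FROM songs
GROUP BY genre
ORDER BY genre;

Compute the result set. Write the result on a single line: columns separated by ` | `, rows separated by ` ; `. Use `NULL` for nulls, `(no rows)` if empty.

For each row compute duration - plays.
Group by genre; take MAX of the expression per group.
  classical: ids {2, 3, 7, 11} → MAX(duration - plays)=-2917
  folk: ids {1, 5} → MAX(duration - plays)=-1561
  jazz: ids {6, 8, 9, 10} → MAX(duration - plays)=-2492
  pop: ids {4} → MAX(duration - plays)=-1926

classical | -2917 ; folk | -1561 ; jazz | -2492 ; pop | -1926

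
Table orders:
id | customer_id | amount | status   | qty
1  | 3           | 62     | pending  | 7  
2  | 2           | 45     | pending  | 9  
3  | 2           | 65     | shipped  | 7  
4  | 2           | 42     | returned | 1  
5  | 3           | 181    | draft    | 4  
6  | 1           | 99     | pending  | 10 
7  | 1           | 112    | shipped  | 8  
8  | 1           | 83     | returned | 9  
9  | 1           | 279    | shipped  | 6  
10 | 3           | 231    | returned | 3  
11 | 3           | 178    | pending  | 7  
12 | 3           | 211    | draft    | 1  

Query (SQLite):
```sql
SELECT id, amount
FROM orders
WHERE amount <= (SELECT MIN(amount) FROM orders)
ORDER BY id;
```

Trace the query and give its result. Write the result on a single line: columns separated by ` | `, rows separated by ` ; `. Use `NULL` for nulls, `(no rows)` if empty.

4 | 42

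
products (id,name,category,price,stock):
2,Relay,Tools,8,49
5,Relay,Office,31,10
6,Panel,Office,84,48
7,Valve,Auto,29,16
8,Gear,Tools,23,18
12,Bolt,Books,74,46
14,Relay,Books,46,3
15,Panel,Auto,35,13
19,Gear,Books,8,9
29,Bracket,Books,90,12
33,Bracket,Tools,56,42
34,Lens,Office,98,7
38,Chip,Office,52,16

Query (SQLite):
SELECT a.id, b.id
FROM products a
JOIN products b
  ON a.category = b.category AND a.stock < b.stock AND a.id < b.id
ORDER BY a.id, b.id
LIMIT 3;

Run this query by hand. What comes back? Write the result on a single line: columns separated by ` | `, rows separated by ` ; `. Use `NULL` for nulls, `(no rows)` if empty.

Pairs (a,b) with same category, a.stock < b.stock, a.id < b.id.
category groups: Auto:{7,15} Books:{12,14,19,29} Office:{5,6,34,38} Tools:{2,8,33}
Ordered by (a.id, b.id); first 3.

5 | 6 ; 5 | 38 ; 8 | 33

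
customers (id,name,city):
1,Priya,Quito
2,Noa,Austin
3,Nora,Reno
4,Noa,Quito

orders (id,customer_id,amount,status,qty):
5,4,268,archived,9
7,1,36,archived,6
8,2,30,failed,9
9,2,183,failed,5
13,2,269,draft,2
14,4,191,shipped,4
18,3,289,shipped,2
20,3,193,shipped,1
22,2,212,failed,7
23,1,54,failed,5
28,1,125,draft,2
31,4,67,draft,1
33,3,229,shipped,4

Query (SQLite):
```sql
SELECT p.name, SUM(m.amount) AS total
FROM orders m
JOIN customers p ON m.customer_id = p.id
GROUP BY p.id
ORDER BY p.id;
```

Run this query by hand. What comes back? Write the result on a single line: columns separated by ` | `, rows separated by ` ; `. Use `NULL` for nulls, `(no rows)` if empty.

Join each orders row to its customers via customer_id.
Group joined rows by customers.id; compute SUM(m.amount) per group.
  1: ids {7, 23, 28} → SUM(m.amount)=215
  2: ids {8, 9, 13, 22} → SUM(m.amount)=694
  3: ids {18, 20, 33} → SUM(m.amount)=711
  4: ids {5, 14, 31} → SUM(m.amount)=526

Priya | 215 ; Noa | 694 ; Nora | 711 ; Noa | 526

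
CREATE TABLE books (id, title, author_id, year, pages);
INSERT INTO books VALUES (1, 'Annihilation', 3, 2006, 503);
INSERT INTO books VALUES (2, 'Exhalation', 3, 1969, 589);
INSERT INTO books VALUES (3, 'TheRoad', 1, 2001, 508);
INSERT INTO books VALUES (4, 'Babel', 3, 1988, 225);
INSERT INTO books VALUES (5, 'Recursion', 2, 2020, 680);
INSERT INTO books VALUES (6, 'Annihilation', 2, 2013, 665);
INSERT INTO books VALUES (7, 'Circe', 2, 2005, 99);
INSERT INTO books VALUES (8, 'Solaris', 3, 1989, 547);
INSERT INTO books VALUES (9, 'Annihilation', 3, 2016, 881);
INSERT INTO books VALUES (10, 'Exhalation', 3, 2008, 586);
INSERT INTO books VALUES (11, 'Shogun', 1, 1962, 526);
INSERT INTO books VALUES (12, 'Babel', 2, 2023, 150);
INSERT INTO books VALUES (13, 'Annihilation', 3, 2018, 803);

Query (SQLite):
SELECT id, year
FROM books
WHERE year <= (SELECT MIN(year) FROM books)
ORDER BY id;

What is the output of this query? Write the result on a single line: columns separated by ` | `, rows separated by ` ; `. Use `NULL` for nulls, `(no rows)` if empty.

11 | 1962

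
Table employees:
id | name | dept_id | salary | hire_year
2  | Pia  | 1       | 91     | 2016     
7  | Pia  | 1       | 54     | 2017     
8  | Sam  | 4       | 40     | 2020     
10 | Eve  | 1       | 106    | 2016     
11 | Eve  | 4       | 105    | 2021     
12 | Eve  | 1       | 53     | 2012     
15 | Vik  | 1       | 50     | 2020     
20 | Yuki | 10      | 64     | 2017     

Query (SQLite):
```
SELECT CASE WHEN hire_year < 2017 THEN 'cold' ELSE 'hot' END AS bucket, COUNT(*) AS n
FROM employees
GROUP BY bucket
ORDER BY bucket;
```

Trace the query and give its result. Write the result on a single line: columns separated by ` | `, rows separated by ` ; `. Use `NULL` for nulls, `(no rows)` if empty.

Bucket rows by hire_year < 2017 → 'cold' else 'hot'; count each bucket.

cold | 3 ; hot | 5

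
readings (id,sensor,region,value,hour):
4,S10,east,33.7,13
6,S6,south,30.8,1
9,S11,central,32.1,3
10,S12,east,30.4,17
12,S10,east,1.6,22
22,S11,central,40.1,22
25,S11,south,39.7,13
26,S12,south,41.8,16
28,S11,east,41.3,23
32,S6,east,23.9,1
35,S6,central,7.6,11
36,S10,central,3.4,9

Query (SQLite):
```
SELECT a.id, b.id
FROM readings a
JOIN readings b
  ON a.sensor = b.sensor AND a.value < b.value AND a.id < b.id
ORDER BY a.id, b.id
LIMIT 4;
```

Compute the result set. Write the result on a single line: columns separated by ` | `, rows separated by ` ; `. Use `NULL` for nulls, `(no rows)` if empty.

9 | 22 ; 9 | 25 ; 9 | 28 ; 10 | 26

Pairs (a,b) with same sensor, a.value < b.value, a.id < b.id.
sensor groups: S10:{4,12,36} S11:{9,22,25,28} S12:{10,26} S6:{6,32,35}
Ordered by (a.id, b.id); first 4.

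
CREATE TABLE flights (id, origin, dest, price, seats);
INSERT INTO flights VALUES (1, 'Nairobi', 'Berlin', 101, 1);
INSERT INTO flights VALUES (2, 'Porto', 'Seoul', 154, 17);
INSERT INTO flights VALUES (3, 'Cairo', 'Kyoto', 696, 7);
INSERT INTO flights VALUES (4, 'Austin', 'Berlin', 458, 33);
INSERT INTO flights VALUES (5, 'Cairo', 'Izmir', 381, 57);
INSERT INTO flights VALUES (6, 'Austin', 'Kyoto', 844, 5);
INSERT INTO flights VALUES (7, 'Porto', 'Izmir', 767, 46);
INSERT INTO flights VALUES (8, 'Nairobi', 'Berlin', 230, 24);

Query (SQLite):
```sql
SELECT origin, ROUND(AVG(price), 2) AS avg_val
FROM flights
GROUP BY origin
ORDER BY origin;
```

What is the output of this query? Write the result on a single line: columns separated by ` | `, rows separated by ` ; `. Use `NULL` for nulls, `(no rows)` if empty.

Austin | 651 ; Cairo | 538.5 ; Nairobi | 165.5 ; Porto | 460.5

Partition flights by origin; compute ROUND(AVG(price), 2) within each group.
  Austin: ids {4, 6} → ROUND(AVG(price), 2)=651
  Cairo: ids {3, 5} → ROUND(AVG(price), 2)=538.5
  Nairobi: ids {1, 8} → ROUND(AVG(price), 2)=165.5
  Porto: ids {2, 7} → ROUND(AVG(price), 2)=460.5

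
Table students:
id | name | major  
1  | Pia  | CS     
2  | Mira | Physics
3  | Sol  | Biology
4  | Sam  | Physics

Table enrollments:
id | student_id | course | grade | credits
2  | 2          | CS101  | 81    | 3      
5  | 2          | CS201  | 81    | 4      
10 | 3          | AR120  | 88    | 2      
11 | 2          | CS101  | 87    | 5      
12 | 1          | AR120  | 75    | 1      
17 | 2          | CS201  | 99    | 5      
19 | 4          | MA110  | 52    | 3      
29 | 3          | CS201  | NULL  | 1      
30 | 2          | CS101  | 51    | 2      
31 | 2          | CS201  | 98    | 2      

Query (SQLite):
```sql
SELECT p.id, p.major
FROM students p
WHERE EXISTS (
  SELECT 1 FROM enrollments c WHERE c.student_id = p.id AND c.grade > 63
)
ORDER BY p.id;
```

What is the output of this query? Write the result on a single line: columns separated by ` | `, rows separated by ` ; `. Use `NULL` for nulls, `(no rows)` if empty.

For each students row, check whether any enrollments with matching student_id has grade > 63.
Keep rows where that is true.

1 | CS ; 2 | Physics ; 3 | Biology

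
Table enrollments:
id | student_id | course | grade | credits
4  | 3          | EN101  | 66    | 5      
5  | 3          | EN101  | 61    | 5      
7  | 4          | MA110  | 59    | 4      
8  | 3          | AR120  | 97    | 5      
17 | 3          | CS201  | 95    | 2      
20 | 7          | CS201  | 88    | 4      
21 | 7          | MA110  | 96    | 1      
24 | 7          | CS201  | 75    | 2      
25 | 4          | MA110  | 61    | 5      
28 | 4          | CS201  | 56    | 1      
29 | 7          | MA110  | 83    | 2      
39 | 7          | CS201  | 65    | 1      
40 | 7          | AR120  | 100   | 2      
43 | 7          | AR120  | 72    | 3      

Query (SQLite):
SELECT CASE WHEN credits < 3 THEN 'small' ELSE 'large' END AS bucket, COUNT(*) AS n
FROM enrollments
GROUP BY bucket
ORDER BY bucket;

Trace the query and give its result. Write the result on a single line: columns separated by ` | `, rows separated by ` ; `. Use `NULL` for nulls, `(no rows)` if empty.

large | 7 ; small | 7

Bucket rows by credits < 3 → 'small' else 'large'; count each bucket.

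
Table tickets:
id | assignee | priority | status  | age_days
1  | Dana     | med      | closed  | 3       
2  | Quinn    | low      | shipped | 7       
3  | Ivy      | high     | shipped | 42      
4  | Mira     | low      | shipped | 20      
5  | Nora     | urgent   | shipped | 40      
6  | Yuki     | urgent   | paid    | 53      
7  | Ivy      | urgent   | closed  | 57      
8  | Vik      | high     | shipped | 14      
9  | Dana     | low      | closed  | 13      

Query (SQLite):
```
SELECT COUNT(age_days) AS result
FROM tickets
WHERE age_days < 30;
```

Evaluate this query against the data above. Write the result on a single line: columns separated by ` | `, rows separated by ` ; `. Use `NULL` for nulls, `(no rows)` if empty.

5

Rows where age_days < 30 → age_days values: [3, 7, 20, 14, 13].
COUNT(age_days) counts non-NULL values → 5.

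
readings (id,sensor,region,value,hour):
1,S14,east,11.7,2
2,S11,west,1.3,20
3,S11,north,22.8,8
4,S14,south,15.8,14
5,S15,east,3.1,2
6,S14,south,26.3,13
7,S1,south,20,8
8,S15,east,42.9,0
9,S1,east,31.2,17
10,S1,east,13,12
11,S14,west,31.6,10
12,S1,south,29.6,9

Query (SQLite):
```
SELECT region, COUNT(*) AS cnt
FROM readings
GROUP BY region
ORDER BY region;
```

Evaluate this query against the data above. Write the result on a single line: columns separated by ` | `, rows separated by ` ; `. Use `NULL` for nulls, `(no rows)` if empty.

Partition readings by region; compute COUNT(*) within each group.
  east: ids {1, 5, 8, 9, 10} → COUNT(*)=5
  north: ids {3} → COUNT(*)=1
  south: ids {4, 6, 7, 12} → COUNT(*)=4
  west: ids {2, 11} → COUNT(*)=2

east | 5 ; north | 1 ; south | 4 ; west | 2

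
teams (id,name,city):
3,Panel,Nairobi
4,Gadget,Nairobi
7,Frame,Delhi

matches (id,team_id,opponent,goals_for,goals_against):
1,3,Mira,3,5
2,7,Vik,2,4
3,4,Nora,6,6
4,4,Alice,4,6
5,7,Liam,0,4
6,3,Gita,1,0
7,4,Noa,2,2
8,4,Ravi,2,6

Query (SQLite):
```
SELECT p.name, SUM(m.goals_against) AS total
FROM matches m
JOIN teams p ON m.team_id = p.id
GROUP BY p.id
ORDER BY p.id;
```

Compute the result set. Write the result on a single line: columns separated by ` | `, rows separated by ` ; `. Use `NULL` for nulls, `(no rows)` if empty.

Join each matches row to its teams via team_id.
Group joined rows by teams.id; compute SUM(m.goals_against) per group.
  3: ids {1, 6} → SUM(m.goals_against)=5
  4: ids {3, 4, 7, 8} → SUM(m.goals_against)=20
  7: ids {2, 5} → SUM(m.goals_against)=8

Panel | 5 ; Gadget | 20 ; Frame | 8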